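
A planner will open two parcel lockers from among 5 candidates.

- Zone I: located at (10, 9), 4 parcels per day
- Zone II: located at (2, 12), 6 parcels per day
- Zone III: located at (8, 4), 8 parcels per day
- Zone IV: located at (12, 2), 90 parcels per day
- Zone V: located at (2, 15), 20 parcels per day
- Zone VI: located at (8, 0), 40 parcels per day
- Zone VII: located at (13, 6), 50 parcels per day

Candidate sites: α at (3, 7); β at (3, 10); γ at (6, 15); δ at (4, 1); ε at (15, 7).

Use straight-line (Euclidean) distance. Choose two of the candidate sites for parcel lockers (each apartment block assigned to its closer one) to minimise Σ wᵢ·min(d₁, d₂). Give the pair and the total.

{δ, ε}, total 1213.0

Evaluate every pair (each demand assigned to the nearer of the two):
  {δ, ε}: total = 1213.0
  {γ, ε}: total = 1225.0
  {β, ε}: total = 1230.4
  {α, ε}: total = 1240.7
  {γ, δ}: total = 1584.2
  {β, δ}: total = 1589.0
  {α, δ}: total = 1654.0
  {α, γ}: total = 1958.7
  {α, β}: total = 1963.5
  {β, γ}: total = 2253.7
Best pair: {δ, ε} with total 1213.0.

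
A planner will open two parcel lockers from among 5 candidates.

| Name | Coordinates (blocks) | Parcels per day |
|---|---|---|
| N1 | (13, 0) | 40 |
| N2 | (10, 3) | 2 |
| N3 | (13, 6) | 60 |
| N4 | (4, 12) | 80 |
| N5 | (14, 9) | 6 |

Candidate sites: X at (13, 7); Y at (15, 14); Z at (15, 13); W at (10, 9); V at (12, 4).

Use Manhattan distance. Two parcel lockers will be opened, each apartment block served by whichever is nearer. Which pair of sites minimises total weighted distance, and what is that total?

Evaluate every pair (each demand assigned to the nearer of the two):
  {X, W}: total = 1090
  {W, V}: total = 1130
  {X, Z}: total = 1332
  {Z, V}: total = 1376
  {X, V}: total = 1404
  {X, Y}: total = 1412
  {Y, V}: total = 1462
  {Y, W}: total = 1596
  {Z, W}: total = 1596
  {Y, Z}: total = 2160
Best pair: {X, W} with total 1090.

{X, W}, total 1090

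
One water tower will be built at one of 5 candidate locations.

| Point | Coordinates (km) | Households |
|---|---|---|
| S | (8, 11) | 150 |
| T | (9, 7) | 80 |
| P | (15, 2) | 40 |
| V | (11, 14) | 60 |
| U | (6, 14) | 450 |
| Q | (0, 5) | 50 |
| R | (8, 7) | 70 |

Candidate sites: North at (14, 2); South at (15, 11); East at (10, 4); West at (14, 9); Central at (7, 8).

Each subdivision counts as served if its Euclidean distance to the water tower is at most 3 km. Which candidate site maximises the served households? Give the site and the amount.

Coverage radius r = 3 km; a point is covered iff (Δx)²+(Δy)² ≤ 3² = 9.
  North (14, 2): covers {P} → 40
  South (15, 11): covers {none} → 0
  East (10, 4): covers {none} → 0
  West (14, 9): covers {none} → 0
  Central (7, 8): covers {T, R} → 150
Maximum coverage at Central: 150 households.

Central, covering 150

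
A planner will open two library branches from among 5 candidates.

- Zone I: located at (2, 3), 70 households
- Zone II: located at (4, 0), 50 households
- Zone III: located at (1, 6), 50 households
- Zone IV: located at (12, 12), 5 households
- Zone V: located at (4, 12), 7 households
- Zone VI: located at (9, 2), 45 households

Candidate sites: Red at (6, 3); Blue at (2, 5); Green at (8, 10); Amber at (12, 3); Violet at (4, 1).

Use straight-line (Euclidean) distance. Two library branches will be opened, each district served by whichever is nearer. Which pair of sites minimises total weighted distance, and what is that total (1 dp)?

Evaluate every pair (each demand assigned to the nearer of the two):
  {Blue, Violet}: total = 602.2
  {Red, Blue}: total = 638.3
  {Blue, Amber}: total = 718.2
  {Red, Violet}: total = 800.5
  {Amber, Violet}: total = 803.8
  {Green, Violet}: total = 822.7
  {Blue, Green}: total = 876.3
  {Red, Green}: total = 947.8
  {Red, Amber}: total = 1003.7
  {Green, Amber}: total = 1671.6
Best pair: {Blue, Violet} with total 602.2.

{Blue, Violet}, total 602.2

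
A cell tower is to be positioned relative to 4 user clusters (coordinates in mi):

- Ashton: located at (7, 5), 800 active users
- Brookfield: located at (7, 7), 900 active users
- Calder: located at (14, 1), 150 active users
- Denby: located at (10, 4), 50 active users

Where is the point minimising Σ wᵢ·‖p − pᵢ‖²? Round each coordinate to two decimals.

(7.63, 5.61)

The minimiser of Σwᵢ‖p−pᵢ‖² is the weighted centroid p* = (Σwᵢpᵢ)/(Σwᵢ).
Σwᵢ = 1900.
Σwᵢxᵢ = 800·7 + 900·7 + 150·14 + 50·10 = 14500.
Σwᵢyᵢ = 800·5 + 900·7 + 150·1 + 50·4 = 10650.
x* = 14500/1900 = 7.63, y* = 10650/1900 = 5.61.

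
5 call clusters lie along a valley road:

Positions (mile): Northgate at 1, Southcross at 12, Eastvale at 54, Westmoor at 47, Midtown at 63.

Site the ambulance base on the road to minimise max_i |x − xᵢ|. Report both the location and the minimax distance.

location 32, max distance 31

The 1-center on a line is the midpoint of the two extreme points: leftmost at 1, rightmost at 63.
Optimal location = (1 + 63)/2 = 32; maximum distance = (63 − 1)/2 = 31.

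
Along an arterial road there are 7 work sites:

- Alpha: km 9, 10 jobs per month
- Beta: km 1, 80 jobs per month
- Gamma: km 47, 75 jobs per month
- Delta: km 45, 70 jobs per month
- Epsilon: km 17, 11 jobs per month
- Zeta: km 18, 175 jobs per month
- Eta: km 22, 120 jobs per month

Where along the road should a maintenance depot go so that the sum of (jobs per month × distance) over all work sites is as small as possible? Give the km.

For a sum of weighted absolute distances on a line, the optimum is the weighted median (not the mean). Total weight W = 541; half-weight = 270.5.
Sort by position and accumulate weight:
  km 1 (Beta, w=80) → cum 80
  km 9 (Alpha, w=10) → cum 90
  km 17 (Epsilon, w=11) → cum 101
  km 18 (Zeta, w=175) → cum 276  ≥ 270.5 → median here
  km 22 (Eta, w=120) → cum 396
  km 45 (Delta, w=70) → cum 466
  km 47 (Gamma, w=75) → cum 541
Optimal location: km 18.

x = 18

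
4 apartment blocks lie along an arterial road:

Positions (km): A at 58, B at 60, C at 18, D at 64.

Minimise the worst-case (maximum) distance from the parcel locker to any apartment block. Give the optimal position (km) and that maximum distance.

location 41, max distance 23

The 1-center on a line is the midpoint of the two extreme points: leftmost at 18, rightmost at 64.
Optimal location = (18 + 64)/2 = 41; maximum distance = (64 − 18)/2 = 23.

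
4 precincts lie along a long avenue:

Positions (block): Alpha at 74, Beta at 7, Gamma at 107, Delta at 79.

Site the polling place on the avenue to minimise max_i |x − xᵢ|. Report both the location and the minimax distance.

The 1-center on a line is the midpoint of the two extreme points: leftmost at 7, rightmost at 107.
Optimal location = (7 + 107)/2 = 57; maximum distance = (107 − 7)/2 = 50.

location 57, max distance 50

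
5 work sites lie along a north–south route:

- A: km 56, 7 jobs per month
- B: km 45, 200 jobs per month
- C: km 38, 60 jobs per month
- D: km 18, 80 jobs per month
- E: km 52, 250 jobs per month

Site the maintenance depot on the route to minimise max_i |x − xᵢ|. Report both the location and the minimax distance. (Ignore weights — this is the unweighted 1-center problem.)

location 37, max distance 19

The 1-center on a line is the midpoint of the two extreme points: leftmost at 18, rightmost at 56.
Optimal location = (18 + 56)/2 = 37; maximum distance = (56 − 18)/2 = 19.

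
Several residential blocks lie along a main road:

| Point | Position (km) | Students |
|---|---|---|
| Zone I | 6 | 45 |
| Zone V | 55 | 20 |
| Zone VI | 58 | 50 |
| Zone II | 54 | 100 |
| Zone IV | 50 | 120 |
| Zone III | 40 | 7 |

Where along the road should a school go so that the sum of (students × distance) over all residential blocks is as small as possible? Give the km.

For a sum of weighted absolute distances on a line, the optimum is the weighted median (not the mean). Total weight W = 342; half-weight = 171.
Sort by position and accumulate weight:
  km 6 (Zone I, w=45) → cum 45
  km 40 (Zone III, w=7) → cum 52
  km 50 (Zone IV, w=120) → cum 172  ≥ 171 → median here
  km 54 (Zone II, w=100) → cum 272
  km 55 (Zone V, w=20) → cum 292
  km 58 (Zone VI, w=50) → cum 342
Optimal location: km 50.

x = 50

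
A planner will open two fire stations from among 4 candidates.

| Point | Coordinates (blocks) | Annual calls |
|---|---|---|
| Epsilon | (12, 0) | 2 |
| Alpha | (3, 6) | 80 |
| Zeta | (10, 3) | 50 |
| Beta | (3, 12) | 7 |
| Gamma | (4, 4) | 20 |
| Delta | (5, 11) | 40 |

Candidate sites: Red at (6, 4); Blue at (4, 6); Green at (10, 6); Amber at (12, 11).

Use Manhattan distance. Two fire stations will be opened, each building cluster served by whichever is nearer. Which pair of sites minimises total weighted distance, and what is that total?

{Blue, Green}, total 575

Evaluate every pair (each demand assigned to the nearer of the two):
  {Blue, Green}: total = 575
  {Red, Blue}: total = 679
  {Blue, Amber}: total = 881
  {Red, Green}: total = 1003
  {Red, Amber}: total = 1060
  {Green, Amber}: total = 1236
Best pair: {Blue, Green} with total 575.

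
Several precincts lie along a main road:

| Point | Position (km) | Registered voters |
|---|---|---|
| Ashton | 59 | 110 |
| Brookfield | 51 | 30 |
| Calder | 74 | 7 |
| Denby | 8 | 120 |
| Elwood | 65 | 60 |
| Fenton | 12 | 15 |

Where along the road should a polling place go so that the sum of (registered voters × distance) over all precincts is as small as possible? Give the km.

x = 59

For a sum of weighted absolute distances on a line, the optimum is the weighted median (not the mean). Total weight W = 342; half-weight = 171.
Sort by position and accumulate weight:
  km 8 (Denby, w=120) → cum 120
  km 12 (Fenton, w=15) → cum 135
  km 51 (Brookfield, w=30) → cum 165
  km 59 (Ashton, w=110) → cum 275  ≥ 171 → median here
  km 65 (Elwood, w=60) → cum 335
  km 74 (Calder, w=7) → cum 342
Optimal location: km 59.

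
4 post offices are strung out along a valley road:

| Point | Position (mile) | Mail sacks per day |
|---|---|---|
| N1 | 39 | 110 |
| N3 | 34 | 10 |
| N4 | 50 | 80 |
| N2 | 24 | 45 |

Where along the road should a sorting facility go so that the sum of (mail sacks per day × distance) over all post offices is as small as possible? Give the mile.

For a sum of weighted absolute distances on a line, the optimum is the weighted median (not the mean). Total weight W = 245; half-weight = 122.5.
Sort by position and accumulate weight:
  mile 24 (N2, w=45) → cum 45
  mile 34 (N3, w=10) → cum 55
  mile 39 (N1, w=110) → cum 165  ≥ 122.5 → median here
  mile 50 (N4, w=80) → cum 245
Optimal location: mile 39.

x = 39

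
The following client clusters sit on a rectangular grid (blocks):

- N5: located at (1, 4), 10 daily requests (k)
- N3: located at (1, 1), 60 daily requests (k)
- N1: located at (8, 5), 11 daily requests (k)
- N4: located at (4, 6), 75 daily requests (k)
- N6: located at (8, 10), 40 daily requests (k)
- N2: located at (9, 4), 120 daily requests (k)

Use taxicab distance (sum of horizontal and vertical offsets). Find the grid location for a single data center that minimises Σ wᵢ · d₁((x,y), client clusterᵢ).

(8, 4)

Manhattan distance separates: Σwᵢ(|x−xᵢ|+|y−yᵢ|) = Σwᵢ|x−xᵢ| + Σwᵢ|y−yᵢ|, so x and y are optimised independently as 1-D weighted medians.
Total weight W = 316; half = 158.
x-coordinate, sorted with cumulative weight:
  x=1 (N5, w=10) cum 10
  x=1 (N3, w=60) cum 70
  x=4 (N4, w=75) cum 145
  x=8 (N1, w=11) cum 156
  x=8 (N6, w=40) cum 196  ← median
  x=9 (N2, w=120) cum 316
⇒ x* = 8
y-coordinate, sorted with cumulative weight:
  y=1 (N3, w=60) cum 60
  y=4 (N5, w=10) cum 70
  y=4 (N2, w=120) cum 190  ← median
  y=5 (N1, w=11) cum 201
  y=6 (N4, w=75) cum 276
  y=10 (N6, w=40) cum 316
⇒ y* = 4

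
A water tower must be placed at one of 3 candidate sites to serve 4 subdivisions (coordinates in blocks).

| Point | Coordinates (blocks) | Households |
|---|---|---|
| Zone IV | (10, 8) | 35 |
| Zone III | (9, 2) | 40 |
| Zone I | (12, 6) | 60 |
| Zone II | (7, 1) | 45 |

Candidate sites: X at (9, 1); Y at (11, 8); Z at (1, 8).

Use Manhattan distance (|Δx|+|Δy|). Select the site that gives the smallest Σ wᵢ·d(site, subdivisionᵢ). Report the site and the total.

Total weighted distance at each candidate:
  X (9, 1): total = 890
  Y (11, 8): total = 1030
  Z (1, 8): total = 2240
Minimum is at X with total 890 blocks.

X, total 890 blocks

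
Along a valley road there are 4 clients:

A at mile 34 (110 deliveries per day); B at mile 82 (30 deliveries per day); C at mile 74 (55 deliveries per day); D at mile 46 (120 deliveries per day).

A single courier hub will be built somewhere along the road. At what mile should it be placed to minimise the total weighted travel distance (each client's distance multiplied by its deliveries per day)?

For a sum of weighted absolute distances on a line, the optimum is the weighted median (not the mean). Total weight W = 315; half-weight = 157.5.
Sort by position and accumulate weight:
  mile 34 (A, w=110) → cum 110
  mile 46 (D, w=120) → cum 230  ≥ 157.5 → median here
  mile 74 (C, w=55) → cum 285
  mile 82 (B, w=30) → cum 315
Optimal location: mile 46.

x = 46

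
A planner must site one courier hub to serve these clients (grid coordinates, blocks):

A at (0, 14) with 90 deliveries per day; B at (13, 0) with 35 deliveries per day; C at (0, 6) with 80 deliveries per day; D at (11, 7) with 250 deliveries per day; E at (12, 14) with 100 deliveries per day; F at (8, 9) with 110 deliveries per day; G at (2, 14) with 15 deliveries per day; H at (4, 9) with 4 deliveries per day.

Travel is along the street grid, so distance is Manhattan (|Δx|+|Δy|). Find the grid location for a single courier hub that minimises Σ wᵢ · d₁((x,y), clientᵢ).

Manhattan distance separates: Σwᵢ(|x−xᵢ|+|y−yᵢ|) = Σwᵢ|x−xᵢ| + Σwᵢ|y−yᵢ|, so x and y are optimised independently as 1-D weighted medians.
Total weight W = 684; half = 342.
x-coordinate, sorted with cumulative weight:
  x=0 (A, w=90) cum 90
  x=0 (C, w=80) cum 170
  x=2 (G, w=15) cum 185
  x=4 (H, w=4) cum 189
  x=8 (F, w=110) cum 299
  x=11 (D, w=250) cum 549  ← median
  x=12 (E, w=100) cum 649
  x=13 (B, w=35) cum 684
⇒ x* = 11
y-coordinate, sorted with cumulative weight:
  y=0 (B, w=35) cum 35
  y=6 (C, w=80) cum 115
  y=7 (D, w=250) cum 365  ← median
  y=9 (F, w=110) cum 475
  y=9 (H, w=4) cum 479
  y=14 (A, w=90) cum 569
  y=14 (E, w=100) cum 669
  y=14 (G, w=15) cum 684
⇒ y* = 7

(11, 7)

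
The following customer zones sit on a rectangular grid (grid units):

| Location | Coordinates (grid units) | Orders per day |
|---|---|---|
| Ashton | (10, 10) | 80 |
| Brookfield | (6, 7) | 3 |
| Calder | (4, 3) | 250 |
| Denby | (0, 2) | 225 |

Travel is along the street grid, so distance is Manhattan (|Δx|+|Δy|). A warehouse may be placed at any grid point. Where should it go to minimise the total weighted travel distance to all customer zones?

(4, 3)

Manhattan distance separates: Σwᵢ(|x−xᵢ|+|y−yᵢ|) = Σwᵢ|x−xᵢ| + Σwᵢ|y−yᵢ|, so x and y are optimised independently as 1-D weighted medians.
Total weight W = 558; half = 279.
x-coordinate, sorted with cumulative weight:
  x=0 (Denby, w=225) cum 225
  x=4 (Calder, w=250) cum 475  ← median
  x=6 (Brookfield, w=3) cum 478
  x=10 (Ashton, w=80) cum 558
⇒ x* = 4
y-coordinate, sorted with cumulative weight:
  y=2 (Denby, w=225) cum 225
  y=3 (Calder, w=250) cum 475  ← median
  y=7 (Brookfield, w=3) cum 478
  y=10 (Ashton, w=80) cum 558
⇒ y* = 3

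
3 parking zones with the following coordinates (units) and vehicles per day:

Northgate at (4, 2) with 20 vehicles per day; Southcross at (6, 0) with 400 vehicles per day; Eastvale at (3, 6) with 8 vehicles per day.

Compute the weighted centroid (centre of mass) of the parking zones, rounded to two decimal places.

The minimiser of Σwᵢ‖p−pᵢ‖² is the weighted centroid p* = (Σwᵢpᵢ)/(Σwᵢ).
Σwᵢ = 428.
Σwᵢxᵢ = 20·4 + 400·6 + 8·3 = 2504.
Σwᵢyᵢ = 20·2 + 400·0 + 8·6 = 88.
x* = 2504/428 = 5.85, y* = 88/428 = 0.21.

(5.85, 0.21)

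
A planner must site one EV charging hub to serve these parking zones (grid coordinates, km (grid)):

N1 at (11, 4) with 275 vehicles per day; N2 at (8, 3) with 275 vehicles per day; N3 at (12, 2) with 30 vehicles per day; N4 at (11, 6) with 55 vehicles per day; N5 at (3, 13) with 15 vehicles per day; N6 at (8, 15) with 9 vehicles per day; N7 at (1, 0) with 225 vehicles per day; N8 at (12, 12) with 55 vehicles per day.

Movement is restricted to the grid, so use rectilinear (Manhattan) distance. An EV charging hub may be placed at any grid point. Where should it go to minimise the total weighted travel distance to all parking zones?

(8, 3)

Manhattan distance separates: Σwᵢ(|x−xᵢ|+|y−yᵢ|) = Σwᵢ|x−xᵢ| + Σwᵢ|y−yᵢ|, so x and y are optimised independently as 1-D weighted medians.
Total weight W = 939; half = 469.5.
x-coordinate, sorted with cumulative weight:
  x=1 (N7, w=225) cum 225
  x=3 (N5, w=15) cum 240
  x=8 (N2, w=275) cum 515  ← median
  x=8 (N6, w=9) cum 524
  x=11 (N1, w=275) cum 799
  x=11 (N4, w=55) cum 854
  x=12 (N3, w=30) cum 884
  x=12 (N8, w=55) cum 939
⇒ x* = 8
y-coordinate, sorted with cumulative weight:
  y=0 (N7, w=225) cum 225
  y=2 (N3, w=30) cum 255
  y=3 (N2, w=275) cum 530  ← median
  y=4 (N1, w=275) cum 805
  y=6 (N4, w=55) cum 860
  y=12 (N8, w=55) cum 915
  y=13 (N5, w=15) cum 930
  y=15 (N6, w=9) cum 939
⇒ y* = 3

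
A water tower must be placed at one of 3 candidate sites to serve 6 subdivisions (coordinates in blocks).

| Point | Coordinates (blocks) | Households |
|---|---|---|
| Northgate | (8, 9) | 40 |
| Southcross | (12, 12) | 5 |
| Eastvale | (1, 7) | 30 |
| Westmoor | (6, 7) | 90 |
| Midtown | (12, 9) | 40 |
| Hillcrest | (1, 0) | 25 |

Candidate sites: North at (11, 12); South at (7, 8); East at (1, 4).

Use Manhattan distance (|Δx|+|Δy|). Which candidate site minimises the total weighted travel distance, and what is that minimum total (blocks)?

Total weighted distance at each candidate:
  North (11, 12): total = 2305
  South (7, 8): total = 1105
  East (1, 4): total = 2125
Minimum is at South with total 1105 blocks.

South, total 1105 blocks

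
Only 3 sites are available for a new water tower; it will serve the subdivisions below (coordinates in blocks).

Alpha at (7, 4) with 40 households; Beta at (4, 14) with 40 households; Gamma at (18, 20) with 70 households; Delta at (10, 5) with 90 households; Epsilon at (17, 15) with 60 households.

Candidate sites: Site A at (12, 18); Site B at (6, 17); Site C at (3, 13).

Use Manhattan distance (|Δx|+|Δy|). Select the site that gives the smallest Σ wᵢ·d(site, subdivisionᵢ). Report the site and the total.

Total weighted distance at each candidate:
  Site A (12, 18): total = 3630
  Site B (6, 17): total = 4030
  Site C (3, 13): total = 4450
Minimum is at Site A with total 3630 blocks.

Site A, total 3630 blocks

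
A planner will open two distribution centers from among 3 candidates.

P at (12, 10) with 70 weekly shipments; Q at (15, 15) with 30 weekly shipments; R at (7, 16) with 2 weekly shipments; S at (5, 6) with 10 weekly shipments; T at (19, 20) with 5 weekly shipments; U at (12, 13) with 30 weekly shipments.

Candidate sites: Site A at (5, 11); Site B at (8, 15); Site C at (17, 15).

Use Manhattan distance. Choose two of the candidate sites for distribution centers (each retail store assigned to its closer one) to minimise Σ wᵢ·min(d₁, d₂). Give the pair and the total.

Evaluate every pair (each demand assigned to the nearer of the two):
  {Site A, Site C}: total = 929
  {Site B, Site C}: total = 1029
  {Site A, Site B}: total = 1084
Best pair: {Site A, Site C} with total 929.

{Site A, Site C}, total 929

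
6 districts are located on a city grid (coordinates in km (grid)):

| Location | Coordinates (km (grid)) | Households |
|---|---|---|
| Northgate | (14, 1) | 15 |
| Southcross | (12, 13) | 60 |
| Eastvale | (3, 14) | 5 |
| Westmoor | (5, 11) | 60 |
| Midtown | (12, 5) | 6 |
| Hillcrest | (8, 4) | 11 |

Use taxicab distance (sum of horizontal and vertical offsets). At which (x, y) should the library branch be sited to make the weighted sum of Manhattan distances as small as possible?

Manhattan distance separates: Σwᵢ(|x−xᵢ|+|y−yᵢ|) = Σwᵢ|x−xᵢ| + Σwᵢ|y−yᵢ|, so x and y are optimised independently as 1-D weighted medians.
Total weight W = 157; half = 78.5.
x-coordinate, sorted with cumulative weight:
  x=3 (Eastvale, w=5) cum 5
  x=5 (Westmoor, w=60) cum 65
  x=8 (Hillcrest, w=11) cum 76
  x=12 (Southcross, w=60) cum 136  ← median
  x=12 (Midtown, w=6) cum 142
  x=14 (Northgate, w=15) cum 157
⇒ x* = 12
y-coordinate, sorted with cumulative weight:
  y=1 (Northgate, w=15) cum 15
  y=4 (Hillcrest, w=11) cum 26
  y=5 (Midtown, w=6) cum 32
  y=11 (Westmoor, w=60) cum 92  ← median
  y=13 (Southcross, w=60) cum 152
  y=14 (Eastvale, w=5) cum 157
⇒ y* = 11

(12, 11)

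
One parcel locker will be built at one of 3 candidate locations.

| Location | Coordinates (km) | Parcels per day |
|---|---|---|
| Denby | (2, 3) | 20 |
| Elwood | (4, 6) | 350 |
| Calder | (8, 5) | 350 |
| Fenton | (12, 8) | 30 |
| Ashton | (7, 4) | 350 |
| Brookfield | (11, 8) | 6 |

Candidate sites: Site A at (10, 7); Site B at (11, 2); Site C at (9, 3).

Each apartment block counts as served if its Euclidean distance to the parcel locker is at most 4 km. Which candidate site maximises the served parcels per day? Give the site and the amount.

Coverage radius r = 4 km; a point is covered iff (Δx)²+(Δy)² ≤ 4² = 16.
  Site A (10, 7): covers {Calder, Fenton, Brookfield} → 386
  Site B (11, 2): covers {none} → 0
  Site C (9, 3): covers {Calder, Ashton} → 700
Maximum coverage at Site C: 700 parcels per day.

Site C, covering 700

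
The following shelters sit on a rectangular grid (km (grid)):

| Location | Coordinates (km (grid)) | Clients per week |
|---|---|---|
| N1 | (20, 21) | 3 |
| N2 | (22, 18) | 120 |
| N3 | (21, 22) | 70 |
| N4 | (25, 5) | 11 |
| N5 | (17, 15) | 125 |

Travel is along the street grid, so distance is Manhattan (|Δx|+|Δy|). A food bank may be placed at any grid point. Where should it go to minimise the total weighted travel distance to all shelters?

Manhattan distance separates: Σwᵢ(|x−xᵢ|+|y−yᵢ|) = Σwᵢ|x−xᵢ| + Σwᵢ|y−yᵢ|, so x and y are optimised independently as 1-D weighted medians.
Total weight W = 329; half = 164.5.
x-coordinate, sorted with cumulative weight:
  x=17 (N5, w=125) cum 125
  x=20 (N1, w=3) cum 128
  x=21 (N3, w=70) cum 198  ← median
  x=22 (N2, w=120) cum 318
  x=25 (N4, w=11) cum 329
⇒ x* = 21
y-coordinate, sorted with cumulative weight:
  y=5 (N4, w=11) cum 11
  y=15 (N5, w=125) cum 136
  y=18 (N2, w=120) cum 256  ← median
  y=21 (N1, w=3) cum 259
  y=22 (N3, w=70) cum 329
⇒ y* = 18

(21, 18)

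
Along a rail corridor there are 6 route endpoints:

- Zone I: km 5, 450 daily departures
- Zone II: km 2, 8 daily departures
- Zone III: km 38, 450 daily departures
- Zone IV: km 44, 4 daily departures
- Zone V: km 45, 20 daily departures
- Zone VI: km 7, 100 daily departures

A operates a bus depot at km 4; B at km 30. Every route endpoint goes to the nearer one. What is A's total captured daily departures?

558

The indifferent point is the midpoint (4+30)/2 = 17; route endpoints left of it (closer to A at 4) go to A, those right go to B.
  Zone II at 2 (w=8) → A
  Zone I at 5 (w=450) → A
  Zone VI at 7 (w=100) → A
  Zone III at 38 (w=450) → B
  Zone IV at 44 (w=4) → B
  Zone V at 45 (w=20) → B
A captures 558; B captures 474.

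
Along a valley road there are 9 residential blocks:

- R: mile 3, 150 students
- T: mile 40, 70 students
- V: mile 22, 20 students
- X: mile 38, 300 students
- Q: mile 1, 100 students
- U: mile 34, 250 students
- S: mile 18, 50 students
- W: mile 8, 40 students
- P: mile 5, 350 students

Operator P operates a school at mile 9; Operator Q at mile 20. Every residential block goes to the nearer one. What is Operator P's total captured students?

The indifferent point is the midpoint (9+20)/2 = 14.5; residential blocks left of it (closer to Operator P at 9) go to Operator P, those right go to Operator Q.
  Q at 1 (w=100) → Operator P
  R at 3 (w=150) → Operator P
  P at 5 (w=350) → Operator P
  W at 8 (w=40) → Operator P
  S at 18 (w=50) → Operator Q
  V at 22 (w=20) → Operator Q
  U at 34 (w=250) → Operator Q
  X at 38 (w=300) → Operator Q
  T at 40 (w=70) → Operator Q
Operator P captures 640; Operator Q captures 690.

640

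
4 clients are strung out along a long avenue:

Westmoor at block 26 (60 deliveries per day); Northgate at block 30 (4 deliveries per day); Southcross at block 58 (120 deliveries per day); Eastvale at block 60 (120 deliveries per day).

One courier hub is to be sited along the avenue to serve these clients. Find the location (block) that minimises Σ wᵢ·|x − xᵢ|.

x = 58

For a sum of weighted absolute distances on a line, the optimum is the weighted median (not the mean). Total weight W = 304; half-weight = 152.
Sort by position and accumulate weight:
  block 26 (Westmoor, w=60) → cum 60
  block 30 (Northgate, w=4) → cum 64
  block 58 (Southcross, w=120) → cum 184  ≥ 152 → median here
  block 60 (Eastvale, w=120) → cum 304
Optimal location: block 58.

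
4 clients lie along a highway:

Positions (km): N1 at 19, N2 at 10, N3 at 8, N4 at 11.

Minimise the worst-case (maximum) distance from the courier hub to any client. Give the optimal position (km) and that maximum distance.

location 13.5, max distance 5.5

The 1-center on a line is the midpoint of the two extreme points: leftmost at 8, rightmost at 19.
Optimal location = (8 + 19)/2 = 13.5; maximum distance = (19 − 8)/2 = 5.5.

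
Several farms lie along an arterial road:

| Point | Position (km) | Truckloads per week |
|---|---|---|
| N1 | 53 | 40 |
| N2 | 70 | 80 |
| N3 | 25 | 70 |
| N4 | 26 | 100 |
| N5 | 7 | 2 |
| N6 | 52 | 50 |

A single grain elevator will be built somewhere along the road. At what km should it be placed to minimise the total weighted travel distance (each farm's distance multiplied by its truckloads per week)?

For a sum of weighted absolute distances on a line, the optimum is the weighted median (not the mean). Total weight W = 342; half-weight = 171.
Sort by position and accumulate weight:
  km 7 (N5, w=2) → cum 2
  km 25 (N3, w=70) → cum 72
  km 26 (N4, w=100) → cum 172  ≥ 171 → median here
  km 52 (N6, w=50) → cum 222
  km 53 (N1, w=40) → cum 262
  km 70 (N2, w=80) → cum 342
Optimal location: km 26.

x = 26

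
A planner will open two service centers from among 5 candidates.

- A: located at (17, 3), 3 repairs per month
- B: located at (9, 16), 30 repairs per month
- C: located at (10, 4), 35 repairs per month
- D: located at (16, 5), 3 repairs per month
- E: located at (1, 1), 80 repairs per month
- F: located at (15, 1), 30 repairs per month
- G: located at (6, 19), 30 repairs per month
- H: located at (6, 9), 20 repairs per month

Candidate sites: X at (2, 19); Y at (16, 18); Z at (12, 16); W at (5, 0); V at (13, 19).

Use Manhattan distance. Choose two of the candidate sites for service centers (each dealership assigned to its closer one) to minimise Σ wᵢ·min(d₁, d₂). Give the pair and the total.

{Z, W}, total 1695

Evaluate every pair (each demand assigned to the nearer of the two):
  {Z, W}: total = 1695
  {X, W}: total = 1758
  {W, V}: total = 1758
  {Y, W}: total = 1929
  {X, Z}: total = 3119
  {X, V}: total = 3471
  {X, Y}: total = 3517
  {Z, V}: total = 3769
  {Y, Z}: total = 3817
  {Y, V}: total = 4417
Best pair: {Z, W} with total 1695.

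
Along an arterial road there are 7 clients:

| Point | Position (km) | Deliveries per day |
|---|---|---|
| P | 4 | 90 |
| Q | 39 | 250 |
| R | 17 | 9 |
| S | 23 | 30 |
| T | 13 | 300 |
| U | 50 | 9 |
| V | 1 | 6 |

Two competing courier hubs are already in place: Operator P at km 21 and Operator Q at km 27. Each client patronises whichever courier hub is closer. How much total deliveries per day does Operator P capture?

435

The indifferent point is the midpoint (21+27)/2 = 24; clients left of it (closer to Operator P at 21) go to Operator P, those right go to Operator Q.
  V at 1 (w=6) → Operator P
  P at 4 (w=90) → Operator P
  T at 13 (w=300) → Operator P
  R at 17 (w=9) → Operator P
  S at 23 (w=30) → Operator P
  Q at 39 (w=250) → Operator Q
  U at 50 (w=9) → Operator Q
Operator P captures 435; Operator Q captures 259.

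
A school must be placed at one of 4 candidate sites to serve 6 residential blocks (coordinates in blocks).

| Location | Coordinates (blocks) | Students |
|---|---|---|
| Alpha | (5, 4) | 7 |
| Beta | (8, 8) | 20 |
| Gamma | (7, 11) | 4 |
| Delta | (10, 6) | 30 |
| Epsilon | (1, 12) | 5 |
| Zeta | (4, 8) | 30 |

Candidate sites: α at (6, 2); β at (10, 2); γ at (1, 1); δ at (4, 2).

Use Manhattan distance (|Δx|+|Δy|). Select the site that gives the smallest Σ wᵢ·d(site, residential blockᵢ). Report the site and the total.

Total weighted distance at each candidate:
  α (6, 2): total = 776
  β (10, 2): total = 832
  γ (1, 1): total = 1168
  δ (4, 2): total = 814
Minimum is at α with total 776 blocks.

α, total 776 blocks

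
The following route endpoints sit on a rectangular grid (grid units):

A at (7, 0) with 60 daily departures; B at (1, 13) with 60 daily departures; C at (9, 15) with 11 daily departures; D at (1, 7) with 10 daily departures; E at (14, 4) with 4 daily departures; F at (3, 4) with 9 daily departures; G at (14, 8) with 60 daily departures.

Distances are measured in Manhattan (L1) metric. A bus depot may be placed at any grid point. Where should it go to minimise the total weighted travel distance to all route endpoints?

Manhattan distance separates: Σwᵢ(|x−xᵢ|+|y−yᵢ|) = Σwᵢ|x−xᵢ| + Σwᵢ|y−yᵢ|, so x and y are optimised independently as 1-D weighted medians.
Total weight W = 214; half = 107.
x-coordinate, sorted with cumulative weight:
  x=1 (B, w=60) cum 60
  x=1 (D, w=10) cum 70
  x=3 (F, w=9) cum 79
  x=7 (A, w=60) cum 139  ← median
  x=9 (C, w=11) cum 150
  x=14 (E, w=4) cum 154
  x=14 (G, w=60) cum 214
⇒ x* = 7
y-coordinate, sorted with cumulative weight:
  y=0 (A, w=60) cum 60
  y=4 (E, w=4) cum 64
  y=4 (F, w=9) cum 73
  y=7 (D, w=10) cum 83
  y=8 (G, w=60) cum 143  ← median
  y=13 (B, w=60) cum 203
  y=15 (C, w=11) cum 214
⇒ y* = 8

(7, 8)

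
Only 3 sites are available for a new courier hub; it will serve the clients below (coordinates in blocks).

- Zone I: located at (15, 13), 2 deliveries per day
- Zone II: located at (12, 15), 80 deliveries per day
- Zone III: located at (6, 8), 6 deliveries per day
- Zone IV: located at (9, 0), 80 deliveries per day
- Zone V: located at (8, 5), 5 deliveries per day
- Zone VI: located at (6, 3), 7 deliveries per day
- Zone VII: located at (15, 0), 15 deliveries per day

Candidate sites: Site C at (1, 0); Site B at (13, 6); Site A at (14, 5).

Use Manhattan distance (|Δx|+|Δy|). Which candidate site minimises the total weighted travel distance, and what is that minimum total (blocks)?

Total weighted distance at each candidate:
  Site C (1, 0): total = 3178
  Site B (13, 6): total = 1892
  Site A (14, 5): total = 2034
Minimum is at Site B with total 1892 blocks.

Site B, total 1892 blocks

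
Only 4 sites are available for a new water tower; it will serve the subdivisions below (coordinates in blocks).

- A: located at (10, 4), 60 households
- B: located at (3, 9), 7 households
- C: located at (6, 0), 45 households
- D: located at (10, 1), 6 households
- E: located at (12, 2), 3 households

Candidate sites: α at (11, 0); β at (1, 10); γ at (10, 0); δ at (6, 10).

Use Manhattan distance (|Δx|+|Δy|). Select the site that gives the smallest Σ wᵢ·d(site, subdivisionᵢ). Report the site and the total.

Total weighted distance at each candidate:
  α (11, 0): total = 665
  β (1, 10): total = 1761
  γ (10, 0): total = 550
  δ (6, 10): total = 1198
Minimum is at γ with total 550 blocks.

γ, total 550 blocks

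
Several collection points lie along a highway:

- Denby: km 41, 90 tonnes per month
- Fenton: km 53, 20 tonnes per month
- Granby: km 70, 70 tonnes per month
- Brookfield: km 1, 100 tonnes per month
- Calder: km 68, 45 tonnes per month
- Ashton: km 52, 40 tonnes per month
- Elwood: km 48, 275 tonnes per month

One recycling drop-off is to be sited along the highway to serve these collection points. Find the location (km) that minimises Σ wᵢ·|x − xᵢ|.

x = 48

For a sum of weighted absolute distances on a line, the optimum is the weighted median (not the mean). Total weight W = 640; half-weight = 320.
Sort by position and accumulate weight:
  km 1 (Brookfield, w=100) → cum 100
  km 41 (Denby, w=90) → cum 190
  km 48 (Elwood, w=275) → cum 465  ≥ 320 → median here
  km 52 (Ashton, w=40) → cum 505
  km 53 (Fenton, w=20) → cum 525
  km 68 (Calder, w=45) → cum 570
  km 70 (Granby, w=70) → cum 640
Optimal location: km 48.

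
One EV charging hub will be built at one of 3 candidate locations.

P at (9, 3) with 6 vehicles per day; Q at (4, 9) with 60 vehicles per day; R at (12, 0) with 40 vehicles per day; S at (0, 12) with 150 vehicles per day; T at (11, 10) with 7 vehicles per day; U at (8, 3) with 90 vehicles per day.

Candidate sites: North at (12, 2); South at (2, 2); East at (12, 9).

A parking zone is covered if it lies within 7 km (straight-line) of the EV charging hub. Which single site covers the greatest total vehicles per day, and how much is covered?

North, covering 136

Coverage radius r = 7 km; a point is covered iff (Δx)²+(Δy)² ≤ 7² = 49.
  North (12, 2): covers {P, R, U} → 136
  South (2, 2): covers {U} → 90
  East (12, 9): covers {P, T} → 13
Maximum coverage at North: 136 vehicles per day.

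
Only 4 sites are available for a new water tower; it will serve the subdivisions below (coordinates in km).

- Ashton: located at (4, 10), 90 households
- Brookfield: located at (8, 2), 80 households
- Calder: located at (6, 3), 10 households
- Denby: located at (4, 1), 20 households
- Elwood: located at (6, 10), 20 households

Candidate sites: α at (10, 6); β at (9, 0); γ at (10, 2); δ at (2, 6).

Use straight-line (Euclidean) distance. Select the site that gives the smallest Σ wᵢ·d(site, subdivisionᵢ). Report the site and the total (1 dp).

δ, total 1250.2 km

Total weighted distance at each candidate:
  α (10, 6): total = 1326.1
  β (9, 0): total = 1538.3
  γ (10, 2): total = 1401.8
  δ (2, 6): total = 1250.2
Minimum is at δ with total 1250.2 km.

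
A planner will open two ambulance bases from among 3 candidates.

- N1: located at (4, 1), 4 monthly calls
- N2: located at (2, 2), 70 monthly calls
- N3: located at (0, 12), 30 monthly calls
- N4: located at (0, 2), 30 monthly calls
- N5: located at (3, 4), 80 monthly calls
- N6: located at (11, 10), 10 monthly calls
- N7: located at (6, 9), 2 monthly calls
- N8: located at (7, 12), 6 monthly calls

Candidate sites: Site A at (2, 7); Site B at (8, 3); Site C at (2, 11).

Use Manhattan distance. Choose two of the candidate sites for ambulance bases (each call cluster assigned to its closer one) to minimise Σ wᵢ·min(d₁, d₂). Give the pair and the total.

Evaluate every pair (each demand assigned to the nearer of the two):
  {Site A, Site C}: total = 1150
  {Site A, Site B}: total = 1286
  {Site B, Site C}: total = 1502
Best pair: {Site A, Site C} with total 1150.

{Site A, Site C}, total 1150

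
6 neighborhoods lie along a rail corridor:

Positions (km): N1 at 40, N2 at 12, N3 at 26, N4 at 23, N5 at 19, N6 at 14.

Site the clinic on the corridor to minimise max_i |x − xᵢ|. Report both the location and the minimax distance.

The 1-center on a line is the midpoint of the two extreme points: leftmost at 12, rightmost at 40.
Optimal location = (12 + 40)/2 = 26; maximum distance = (40 − 12)/2 = 14.

location 26, max distance 14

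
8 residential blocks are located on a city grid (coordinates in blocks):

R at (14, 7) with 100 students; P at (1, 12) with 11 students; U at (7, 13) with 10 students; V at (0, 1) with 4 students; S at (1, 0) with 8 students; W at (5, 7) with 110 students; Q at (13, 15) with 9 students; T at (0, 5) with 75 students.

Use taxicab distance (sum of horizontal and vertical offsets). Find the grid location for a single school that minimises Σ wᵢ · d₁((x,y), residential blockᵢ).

(5, 7)

Manhattan distance separates: Σwᵢ(|x−xᵢ|+|y−yᵢ|) = Σwᵢ|x−xᵢ| + Σwᵢ|y−yᵢ|, so x and y are optimised independently as 1-D weighted medians.
Total weight W = 327; half = 163.5.
x-coordinate, sorted with cumulative weight:
  x=0 (V, w=4) cum 4
  x=0 (T, w=75) cum 79
  x=1 (P, w=11) cum 90
  x=1 (S, w=8) cum 98
  x=5 (W, w=110) cum 208  ← median
  x=7 (U, w=10) cum 218
  x=13 (Q, w=9) cum 227
  x=14 (R, w=100) cum 327
⇒ x* = 5
y-coordinate, sorted with cumulative weight:
  y=0 (S, w=8) cum 8
  y=1 (V, w=4) cum 12
  y=5 (T, w=75) cum 87
  y=7 (R, w=100) cum 187  ← median
  y=7 (W, w=110) cum 297
  y=12 (P, w=11) cum 308
  y=13 (U, w=10) cum 318
  y=15 (Q, w=9) cum 327
⇒ y* = 7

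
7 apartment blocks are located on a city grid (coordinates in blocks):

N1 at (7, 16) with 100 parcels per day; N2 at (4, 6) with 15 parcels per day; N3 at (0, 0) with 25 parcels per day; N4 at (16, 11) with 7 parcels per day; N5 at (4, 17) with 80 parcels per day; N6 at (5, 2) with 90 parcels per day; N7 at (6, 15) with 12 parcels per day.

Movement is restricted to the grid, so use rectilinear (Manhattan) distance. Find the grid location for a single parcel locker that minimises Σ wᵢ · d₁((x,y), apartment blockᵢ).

Manhattan distance separates: Σwᵢ(|x−xᵢ|+|y−yᵢ|) = Σwᵢ|x−xᵢ| + Σwᵢ|y−yᵢ|, so x and y are optimised independently as 1-D weighted medians.
Total weight W = 329; half = 164.5.
x-coordinate, sorted with cumulative weight:
  x=0 (N3, w=25) cum 25
  x=4 (N2, w=15) cum 40
  x=4 (N5, w=80) cum 120
  x=5 (N6, w=90) cum 210  ← median
  x=6 (N7, w=12) cum 222
  x=7 (N1, w=100) cum 322
  x=16 (N4, w=7) cum 329
⇒ x* = 5
y-coordinate, sorted with cumulative weight:
  y=0 (N3, w=25) cum 25
  y=2 (N6, w=90) cum 115
  y=6 (N2, w=15) cum 130
  y=11 (N4, w=7) cum 137
  y=15 (N7, w=12) cum 149
  y=16 (N1, w=100) cum 249  ← median
  y=17 (N5, w=80) cum 329
⇒ y* = 16

(5, 16)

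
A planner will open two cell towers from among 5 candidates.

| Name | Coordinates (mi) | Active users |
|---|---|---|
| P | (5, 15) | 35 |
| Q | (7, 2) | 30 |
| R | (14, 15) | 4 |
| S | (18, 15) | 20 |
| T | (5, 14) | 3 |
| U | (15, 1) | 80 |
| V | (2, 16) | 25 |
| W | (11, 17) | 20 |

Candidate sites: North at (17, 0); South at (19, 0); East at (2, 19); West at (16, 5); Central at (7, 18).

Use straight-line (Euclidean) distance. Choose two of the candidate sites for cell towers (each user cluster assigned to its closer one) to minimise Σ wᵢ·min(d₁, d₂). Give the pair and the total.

Evaluate every pair (each demand assigned to the nearer of the two):
  {North, Central}: total = 1100.0
  {West, Central}: total = 1205.6
  {North, East}: total = 1288.0
  {South, Central}: total = 1310.0
  {East, West}: total = 1311.1
  {South, East}: total = 1498.0
  {North, West}: total = 1976.3
  {South, West}: total = 2127.3
  {North, South}: total = 2483.2
  {East, Central}: total = 2538.6
Best pair: {North, Central} with total 1100.0.

{North, Central}, total 1100.0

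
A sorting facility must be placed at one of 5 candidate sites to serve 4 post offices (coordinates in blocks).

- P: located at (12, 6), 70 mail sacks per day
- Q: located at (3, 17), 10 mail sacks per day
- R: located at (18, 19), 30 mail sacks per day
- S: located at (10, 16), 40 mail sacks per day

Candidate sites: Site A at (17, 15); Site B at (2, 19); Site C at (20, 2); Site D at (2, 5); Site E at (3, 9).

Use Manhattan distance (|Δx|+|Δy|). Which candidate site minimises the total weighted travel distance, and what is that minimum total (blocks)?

Total weighted distance at each candidate:
  Site A (17, 15): total = 1610
  Site B (2, 19): total = 2560
  Site C (20, 2): total = 2690
  Site D (2, 5): total = 2560
  Site E (3, 9): total = 2230
Minimum is at Site A with total 1610 blocks.

Site A, total 1610 blocks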